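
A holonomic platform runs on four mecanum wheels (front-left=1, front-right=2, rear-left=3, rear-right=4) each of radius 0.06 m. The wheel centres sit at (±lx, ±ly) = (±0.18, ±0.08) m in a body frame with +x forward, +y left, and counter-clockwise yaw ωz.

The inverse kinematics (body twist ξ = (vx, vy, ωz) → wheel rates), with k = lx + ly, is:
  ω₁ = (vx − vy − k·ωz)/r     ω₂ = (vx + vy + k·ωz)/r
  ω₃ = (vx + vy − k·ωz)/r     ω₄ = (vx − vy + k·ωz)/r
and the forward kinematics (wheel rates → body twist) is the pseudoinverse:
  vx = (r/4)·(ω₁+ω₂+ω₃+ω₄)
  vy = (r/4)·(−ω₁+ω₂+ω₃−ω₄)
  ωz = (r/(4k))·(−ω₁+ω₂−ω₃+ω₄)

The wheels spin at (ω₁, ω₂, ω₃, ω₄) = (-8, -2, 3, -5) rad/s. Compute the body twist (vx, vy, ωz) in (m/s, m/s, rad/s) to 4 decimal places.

k = lx + ly = 0.18 + 0.08 = 0.2600
ω₁+ω₂+ω₃+ω₄ = -12.0000  →  vx = (0.06/4)·-12.0000 = -0.1800
−ω₁+ω₂+ω₃−ω₄ = 14.0000  →  vy = (0.06/4)·14.0000 = 0.2100
−ω₁+ω₂−ω₃+ω₄ = -2.0000  →  ωz = (0.06/1.0400)·-2.0000 = -0.1154

(-0.1800, 0.2100, -0.1154)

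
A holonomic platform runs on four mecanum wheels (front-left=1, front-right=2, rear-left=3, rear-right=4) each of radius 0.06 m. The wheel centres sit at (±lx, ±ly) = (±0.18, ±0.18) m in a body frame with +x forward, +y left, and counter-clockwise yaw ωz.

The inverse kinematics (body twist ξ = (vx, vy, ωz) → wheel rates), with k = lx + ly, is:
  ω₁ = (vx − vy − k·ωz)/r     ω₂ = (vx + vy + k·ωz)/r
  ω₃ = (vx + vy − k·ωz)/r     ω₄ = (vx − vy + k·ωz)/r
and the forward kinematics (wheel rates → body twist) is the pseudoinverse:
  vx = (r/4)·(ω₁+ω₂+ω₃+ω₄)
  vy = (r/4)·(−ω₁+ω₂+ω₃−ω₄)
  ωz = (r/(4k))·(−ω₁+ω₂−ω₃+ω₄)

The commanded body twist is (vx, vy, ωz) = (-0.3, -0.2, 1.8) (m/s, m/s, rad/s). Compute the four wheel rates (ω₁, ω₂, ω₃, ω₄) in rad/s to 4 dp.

k = lx + ly = 0.18 + 0.18 = 0.3600;  k·ωz = 0.3600·1.8 = 0.6480
ω₁ (FL) = (vx − vy − k·ωz)/r = -0.7480/0.06 = -12.4667
ω₂ (FR) = (vx + vy + k·ωz)/r = 0.1480/0.06 = 2.4667
ω₃ (RL) = (vx + vy − k·ωz)/r = -1.1480/0.06 = -19.1333
ω₄ (RR) = (vx − vy + k·ωz)/r = 0.5480/0.06 = 9.1333

(-12.4667, 2.4667, -19.1333, 9.1333)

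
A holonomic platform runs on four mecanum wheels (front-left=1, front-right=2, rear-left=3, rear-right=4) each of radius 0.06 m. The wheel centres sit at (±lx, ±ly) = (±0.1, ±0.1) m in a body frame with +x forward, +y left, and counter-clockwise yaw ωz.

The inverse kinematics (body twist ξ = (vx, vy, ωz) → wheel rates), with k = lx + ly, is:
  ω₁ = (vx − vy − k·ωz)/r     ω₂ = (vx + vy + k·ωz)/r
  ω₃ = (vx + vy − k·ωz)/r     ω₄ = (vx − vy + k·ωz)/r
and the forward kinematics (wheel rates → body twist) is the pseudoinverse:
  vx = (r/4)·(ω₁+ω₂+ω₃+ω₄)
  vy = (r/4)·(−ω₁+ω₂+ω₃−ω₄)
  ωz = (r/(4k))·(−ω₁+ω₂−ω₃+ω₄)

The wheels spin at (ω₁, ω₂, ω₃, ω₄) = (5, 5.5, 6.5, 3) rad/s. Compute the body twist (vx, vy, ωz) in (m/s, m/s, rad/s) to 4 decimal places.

(0.3000, 0.0600, -0.2250)

k = lx + ly = 0.1 + 0.1 = 0.2000
ω₁+ω₂+ω₃+ω₄ = 20.0000  →  vx = (0.06/4)·20.0000 = 0.3000
−ω₁+ω₂+ω₃−ω₄ = 4.0000  →  vy = (0.06/4)·4.0000 = 0.0600
−ω₁+ω₂−ω₃+ω₄ = -3.0000  →  ωz = (0.06/0.8000)·-3.0000 = -0.2250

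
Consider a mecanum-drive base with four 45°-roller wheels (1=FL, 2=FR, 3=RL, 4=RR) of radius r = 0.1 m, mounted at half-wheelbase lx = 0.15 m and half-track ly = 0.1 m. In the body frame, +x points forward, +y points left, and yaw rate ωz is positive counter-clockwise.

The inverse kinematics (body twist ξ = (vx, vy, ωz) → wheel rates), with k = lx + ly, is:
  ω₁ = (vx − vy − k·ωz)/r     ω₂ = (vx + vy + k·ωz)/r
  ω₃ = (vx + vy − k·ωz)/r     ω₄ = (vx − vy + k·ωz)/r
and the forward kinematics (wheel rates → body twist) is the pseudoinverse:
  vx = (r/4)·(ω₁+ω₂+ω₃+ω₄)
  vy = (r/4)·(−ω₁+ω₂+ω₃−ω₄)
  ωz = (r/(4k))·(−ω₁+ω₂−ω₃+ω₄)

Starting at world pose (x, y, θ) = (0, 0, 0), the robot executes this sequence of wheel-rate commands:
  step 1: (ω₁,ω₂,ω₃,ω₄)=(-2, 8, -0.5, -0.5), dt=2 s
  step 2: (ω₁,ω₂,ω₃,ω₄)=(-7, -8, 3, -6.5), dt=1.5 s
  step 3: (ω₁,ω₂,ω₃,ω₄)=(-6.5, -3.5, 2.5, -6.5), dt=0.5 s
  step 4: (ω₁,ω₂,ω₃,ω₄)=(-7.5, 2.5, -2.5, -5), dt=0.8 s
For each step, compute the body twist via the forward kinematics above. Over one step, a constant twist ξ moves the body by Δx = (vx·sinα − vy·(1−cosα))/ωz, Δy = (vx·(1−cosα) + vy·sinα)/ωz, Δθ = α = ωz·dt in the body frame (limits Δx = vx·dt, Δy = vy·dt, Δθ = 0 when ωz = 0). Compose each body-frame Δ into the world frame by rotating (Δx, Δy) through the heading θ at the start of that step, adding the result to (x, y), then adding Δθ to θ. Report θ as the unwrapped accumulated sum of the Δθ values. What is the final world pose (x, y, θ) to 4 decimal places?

(-1.2622, 0.1396, 0.7250)

step 1: ξ=(vx,vy,ωz)=(0.1250, 0.2500, 1.0000), dt=2.0 → body Δ=(-0.2404, 0.4043, 2.0000) → world pose (-0.2404, 0.4043, 2.0000)
step 2: ξ=(vx,vy,ωz)=(-0.4625, 0.2125, -1.0500), dt=1.5 → body Δ=(-0.2372, 0.6447, -1.5750) → world pose (-0.7279, -0.0797, 0.4250)
step 3: ξ=(vx,vy,ωz)=(-0.3500, 0.3000, -0.6000), dt=0.5 → body Δ=(-0.1501, 0.1738, -0.3000) → world pose (-0.9363, 0.0168, 0.1250)
step 4: ξ=(vx,vy,ωz)=(-0.3125, 0.3125, 0.7500), dt=0.8 → body Δ=(-0.3080, 0.1625, 0.6000) → world pose (-1.2622, 0.1396, 0.7250)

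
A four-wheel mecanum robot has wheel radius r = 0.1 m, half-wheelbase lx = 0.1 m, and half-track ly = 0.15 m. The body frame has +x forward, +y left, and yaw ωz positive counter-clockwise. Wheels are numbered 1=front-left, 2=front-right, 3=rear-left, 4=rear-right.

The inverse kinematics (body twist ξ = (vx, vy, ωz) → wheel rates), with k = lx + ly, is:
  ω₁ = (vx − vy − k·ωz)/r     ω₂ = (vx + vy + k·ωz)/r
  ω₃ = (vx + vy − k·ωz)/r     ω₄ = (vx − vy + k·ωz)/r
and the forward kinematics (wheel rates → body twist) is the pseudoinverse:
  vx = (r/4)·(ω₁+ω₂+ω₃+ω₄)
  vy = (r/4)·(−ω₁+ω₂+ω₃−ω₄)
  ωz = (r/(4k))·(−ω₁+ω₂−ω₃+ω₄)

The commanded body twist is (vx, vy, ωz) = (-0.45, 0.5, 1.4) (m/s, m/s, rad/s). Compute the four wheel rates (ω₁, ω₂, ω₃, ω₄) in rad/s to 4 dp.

k = lx + ly = 0.1 + 0.15 = 0.2500;  k·ωz = 0.2500·1.4 = 0.3500
ω₁ (FL) = (vx − vy − k·ωz)/r = -1.3000/0.1 = -13.0000
ω₂ (FR) = (vx + vy + k·ωz)/r = 0.4000/0.1 = 4.0000
ω₃ (RL) = (vx + vy − k·ωz)/r = -0.3000/0.1 = -3.0000
ω₄ (RR) = (vx − vy + k·ωz)/r = -0.6000/0.1 = -6.0000

(-13.0000, 4.0000, -3.0000, -6.0000)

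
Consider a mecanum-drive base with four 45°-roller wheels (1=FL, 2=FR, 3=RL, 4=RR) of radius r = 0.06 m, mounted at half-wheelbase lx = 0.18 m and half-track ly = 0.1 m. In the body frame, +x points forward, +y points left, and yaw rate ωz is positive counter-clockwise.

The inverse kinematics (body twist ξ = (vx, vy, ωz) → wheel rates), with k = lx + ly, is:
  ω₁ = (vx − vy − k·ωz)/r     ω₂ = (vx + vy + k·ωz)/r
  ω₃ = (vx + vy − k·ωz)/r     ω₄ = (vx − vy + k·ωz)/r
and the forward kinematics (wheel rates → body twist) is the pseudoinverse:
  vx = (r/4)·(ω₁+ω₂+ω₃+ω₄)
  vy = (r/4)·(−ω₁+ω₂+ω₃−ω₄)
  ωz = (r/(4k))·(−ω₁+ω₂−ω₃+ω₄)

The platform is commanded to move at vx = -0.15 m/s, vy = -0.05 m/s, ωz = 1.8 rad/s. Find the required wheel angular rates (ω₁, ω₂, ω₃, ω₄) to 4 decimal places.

k = lx + ly = 0.18 + 0.1 = 0.2800;  k·ωz = 0.2800·1.8 = 0.5040
ω₁ (FL) = (vx − vy − k·ωz)/r = -0.6040/0.06 = -10.0667
ω₂ (FR) = (vx + vy + k·ωz)/r = 0.3040/0.06 = 5.0667
ω₃ (RL) = (vx + vy − k·ωz)/r = -0.7040/0.06 = -11.7333
ω₄ (RR) = (vx − vy + k·ωz)/r = 0.4040/0.06 = 6.7333

(-10.0667, 5.0667, -11.7333, 6.7333)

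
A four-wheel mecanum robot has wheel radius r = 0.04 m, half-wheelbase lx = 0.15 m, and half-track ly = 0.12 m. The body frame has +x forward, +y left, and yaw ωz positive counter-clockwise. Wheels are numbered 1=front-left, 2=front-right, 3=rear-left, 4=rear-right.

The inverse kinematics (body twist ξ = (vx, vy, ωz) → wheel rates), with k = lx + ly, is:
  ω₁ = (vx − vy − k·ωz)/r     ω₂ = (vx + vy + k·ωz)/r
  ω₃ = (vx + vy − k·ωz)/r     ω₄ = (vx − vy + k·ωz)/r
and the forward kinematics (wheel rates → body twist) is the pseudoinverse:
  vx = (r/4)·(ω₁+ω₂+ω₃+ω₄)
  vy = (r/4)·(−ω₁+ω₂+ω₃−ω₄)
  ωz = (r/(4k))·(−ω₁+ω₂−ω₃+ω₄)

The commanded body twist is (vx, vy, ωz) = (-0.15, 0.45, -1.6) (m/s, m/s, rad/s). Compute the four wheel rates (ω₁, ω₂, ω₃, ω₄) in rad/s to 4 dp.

(-4.2000, -3.3000, 18.3000, -25.8000)

k = lx + ly = 0.15 + 0.12 = 0.2700;  k·ωz = 0.2700·-1.6 = -0.4320
ω₁ (FL) = (vx − vy − k·ωz)/r = -0.1680/0.04 = -4.2000
ω₂ (FR) = (vx + vy + k·ωz)/r = -0.1320/0.04 = -3.3000
ω₃ (RL) = (vx + vy − k·ωz)/r = 0.7320/0.04 = 18.3000
ω₄ (RR) = (vx − vy + k·ωz)/r = -1.0320/0.04 = -25.8000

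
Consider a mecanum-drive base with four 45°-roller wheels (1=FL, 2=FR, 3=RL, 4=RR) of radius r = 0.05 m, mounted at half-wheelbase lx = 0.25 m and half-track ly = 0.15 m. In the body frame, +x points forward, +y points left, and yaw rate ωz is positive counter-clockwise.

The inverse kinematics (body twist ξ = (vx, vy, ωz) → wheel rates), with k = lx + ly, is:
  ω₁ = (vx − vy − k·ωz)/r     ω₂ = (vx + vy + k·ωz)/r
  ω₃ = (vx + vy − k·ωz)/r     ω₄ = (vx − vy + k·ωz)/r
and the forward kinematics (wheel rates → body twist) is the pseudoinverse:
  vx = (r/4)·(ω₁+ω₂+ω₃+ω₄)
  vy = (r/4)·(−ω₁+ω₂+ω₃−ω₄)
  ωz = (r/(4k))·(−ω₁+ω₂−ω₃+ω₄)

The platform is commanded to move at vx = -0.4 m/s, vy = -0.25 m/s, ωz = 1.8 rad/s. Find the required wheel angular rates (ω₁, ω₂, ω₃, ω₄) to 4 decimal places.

(-17.4000, 1.4000, -27.4000, 11.4000)

k = lx + ly = 0.25 + 0.15 = 0.4000;  k·ωz = 0.4000·1.8 = 0.7200
ω₁ (FL) = (vx − vy − k·ωz)/r = -0.8700/0.05 = -17.4000
ω₂ (FR) = (vx + vy + k·ωz)/r = 0.0700/0.05 = 1.4000
ω₃ (RL) = (vx + vy − k·ωz)/r = -1.3700/0.05 = -27.4000
ω₄ (RR) = (vx − vy + k·ωz)/r = 0.5700/0.05 = 11.4000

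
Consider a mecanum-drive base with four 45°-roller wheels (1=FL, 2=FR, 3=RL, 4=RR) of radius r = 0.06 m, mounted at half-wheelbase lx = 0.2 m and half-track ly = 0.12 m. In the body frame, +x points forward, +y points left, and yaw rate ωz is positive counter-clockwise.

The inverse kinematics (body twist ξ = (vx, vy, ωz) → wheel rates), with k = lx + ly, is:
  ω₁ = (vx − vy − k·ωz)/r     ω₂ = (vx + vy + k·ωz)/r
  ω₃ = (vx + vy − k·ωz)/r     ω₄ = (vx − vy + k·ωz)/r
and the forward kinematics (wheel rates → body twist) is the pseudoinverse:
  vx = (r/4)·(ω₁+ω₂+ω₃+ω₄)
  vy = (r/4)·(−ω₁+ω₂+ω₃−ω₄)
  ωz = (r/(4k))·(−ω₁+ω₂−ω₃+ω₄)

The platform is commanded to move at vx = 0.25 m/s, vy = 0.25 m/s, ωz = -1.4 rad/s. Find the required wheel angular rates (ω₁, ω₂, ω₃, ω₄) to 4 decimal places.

k = lx + ly = 0.2 + 0.12 = 0.3200;  k·ωz = 0.3200·-1.4 = -0.4480
ω₁ (FL) = (vx − vy − k·ωz)/r = 0.4480/0.06 = 7.4667
ω₂ (FR) = (vx + vy + k·ωz)/r = 0.0520/0.06 = 0.8667
ω₃ (RL) = (vx + vy − k·ωz)/r = 0.9480/0.06 = 15.8000
ω₄ (RR) = (vx − vy + k·ωz)/r = -0.4480/0.06 = -7.4667

(7.4667, 0.8667, 15.8000, -7.4667)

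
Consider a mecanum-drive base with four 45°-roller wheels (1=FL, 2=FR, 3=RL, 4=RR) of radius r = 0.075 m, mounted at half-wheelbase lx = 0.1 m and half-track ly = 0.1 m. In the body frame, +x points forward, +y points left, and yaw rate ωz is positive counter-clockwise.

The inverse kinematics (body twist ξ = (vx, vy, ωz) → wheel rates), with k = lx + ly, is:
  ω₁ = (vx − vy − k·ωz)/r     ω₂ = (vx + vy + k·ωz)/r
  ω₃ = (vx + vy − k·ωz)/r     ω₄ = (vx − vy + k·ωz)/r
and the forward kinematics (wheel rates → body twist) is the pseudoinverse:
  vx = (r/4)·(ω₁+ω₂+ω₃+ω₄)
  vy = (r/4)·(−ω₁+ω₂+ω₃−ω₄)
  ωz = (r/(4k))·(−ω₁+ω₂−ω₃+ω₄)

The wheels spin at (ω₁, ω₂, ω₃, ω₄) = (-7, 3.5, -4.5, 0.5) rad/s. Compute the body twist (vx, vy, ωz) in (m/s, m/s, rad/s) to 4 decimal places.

(-0.1406, 0.1031, 1.4531)

k = lx + ly = 0.1 + 0.1 = 0.2000
ω₁+ω₂+ω₃+ω₄ = -7.5000  →  vx = (0.075/4)·-7.5000 = -0.1406
−ω₁+ω₂+ω₃−ω₄ = 5.5000  →  vy = (0.075/4)·5.5000 = 0.1031
−ω₁+ω₂−ω₃+ω₄ = 15.5000  →  ωz = (0.075/0.8000)·15.5000 = 1.4531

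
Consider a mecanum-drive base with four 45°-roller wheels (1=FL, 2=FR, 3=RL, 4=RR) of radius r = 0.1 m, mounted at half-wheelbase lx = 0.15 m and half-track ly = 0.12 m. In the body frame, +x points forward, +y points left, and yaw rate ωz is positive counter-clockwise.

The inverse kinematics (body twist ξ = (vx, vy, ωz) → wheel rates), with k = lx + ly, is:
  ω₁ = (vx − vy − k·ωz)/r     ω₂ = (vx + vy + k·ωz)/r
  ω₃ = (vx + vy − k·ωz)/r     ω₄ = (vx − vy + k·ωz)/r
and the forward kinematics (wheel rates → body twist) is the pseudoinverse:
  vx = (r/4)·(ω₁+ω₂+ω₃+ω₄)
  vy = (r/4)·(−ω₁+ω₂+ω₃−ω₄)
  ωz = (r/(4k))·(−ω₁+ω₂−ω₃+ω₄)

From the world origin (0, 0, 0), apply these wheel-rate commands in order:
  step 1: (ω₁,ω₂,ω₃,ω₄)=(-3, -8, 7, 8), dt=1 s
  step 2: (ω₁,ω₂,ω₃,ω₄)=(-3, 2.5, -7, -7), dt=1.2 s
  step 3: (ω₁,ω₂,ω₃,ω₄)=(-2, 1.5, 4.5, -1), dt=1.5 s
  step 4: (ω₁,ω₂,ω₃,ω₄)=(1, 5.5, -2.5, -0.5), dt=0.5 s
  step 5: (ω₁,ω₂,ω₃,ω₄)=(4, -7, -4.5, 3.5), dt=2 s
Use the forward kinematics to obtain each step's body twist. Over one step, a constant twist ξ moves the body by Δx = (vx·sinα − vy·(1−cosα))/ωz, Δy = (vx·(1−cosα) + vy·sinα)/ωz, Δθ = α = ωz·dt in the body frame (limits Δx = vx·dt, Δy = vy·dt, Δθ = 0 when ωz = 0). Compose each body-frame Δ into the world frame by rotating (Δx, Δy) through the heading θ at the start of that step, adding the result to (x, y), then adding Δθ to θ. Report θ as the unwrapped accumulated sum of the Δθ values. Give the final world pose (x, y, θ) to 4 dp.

step 1: ξ=(vx,vy,ωz)=(0.1000, -0.1500, -0.3704), dt=1.0 → body Δ=(0.0703, -0.1649, -0.3704) → world pose (0.0703, -0.1649, -0.3704)
step 2: ξ=(vx,vy,ωz)=(-0.3625, 0.1375, 0.5093), dt=1.2 → body Δ=(-0.4573, 0.0261, 0.6111) → world pose (-0.3466, 0.0249, 0.2407)
step 3: ξ=(vx,vy,ωz)=(0.0750, 0.2250, -0.1852), dt=1.5 → body Δ=(0.1576, 0.3177, -0.2778) → world pose (-0.2692, 0.3710, -0.0370)
step 4: ξ=(vx,vy,ωz)=(0.0875, 0.0625, 0.6019), dt=0.5 → body Δ=(0.0384, 0.0373, 0.3009) → world pose (-0.2294, 0.4069, 0.2639)
step 5: ξ=(vx,vy,ωz)=(-0.1000, -0.4750, -0.2778), dt=2.0 → body Δ=(-0.4470, -0.8477, -0.5556) → world pose (-0.4399, -0.5281, -0.2917)

(-0.4399, -0.5281, -0.2917)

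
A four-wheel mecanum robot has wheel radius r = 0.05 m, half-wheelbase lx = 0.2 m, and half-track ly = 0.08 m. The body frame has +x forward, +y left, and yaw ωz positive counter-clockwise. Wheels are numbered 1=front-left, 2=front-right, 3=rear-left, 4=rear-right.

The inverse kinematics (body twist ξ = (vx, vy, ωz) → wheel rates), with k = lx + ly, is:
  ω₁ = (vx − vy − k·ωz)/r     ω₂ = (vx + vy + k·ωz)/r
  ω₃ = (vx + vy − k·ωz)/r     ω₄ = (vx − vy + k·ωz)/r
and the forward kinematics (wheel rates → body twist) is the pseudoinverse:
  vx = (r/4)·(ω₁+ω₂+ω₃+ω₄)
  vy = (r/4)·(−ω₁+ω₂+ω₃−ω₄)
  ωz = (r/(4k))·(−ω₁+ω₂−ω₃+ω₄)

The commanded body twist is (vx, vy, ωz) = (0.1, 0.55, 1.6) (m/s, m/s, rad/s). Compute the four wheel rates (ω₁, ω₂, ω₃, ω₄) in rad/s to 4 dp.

(-17.9600, 21.9600, 4.0400, -0.0400)

k = lx + ly = 0.2 + 0.08 = 0.2800;  k·ωz = 0.2800·1.6 = 0.4480
ω₁ (FL) = (vx − vy − k·ωz)/r = -0.8980/0.05 = -17.9600
ω₂ (FR) = (vx + vy + k·ωz)/r = 1.0980/0.05 = 21.9600
ω₃ (RL) = (vx + vy − k·ωz)/r = 0.2020/0.05 = 4.0400
ω₄ (RR) = (vx − vy + k·ωz)/r = -0.0020/0.05 = -0.0400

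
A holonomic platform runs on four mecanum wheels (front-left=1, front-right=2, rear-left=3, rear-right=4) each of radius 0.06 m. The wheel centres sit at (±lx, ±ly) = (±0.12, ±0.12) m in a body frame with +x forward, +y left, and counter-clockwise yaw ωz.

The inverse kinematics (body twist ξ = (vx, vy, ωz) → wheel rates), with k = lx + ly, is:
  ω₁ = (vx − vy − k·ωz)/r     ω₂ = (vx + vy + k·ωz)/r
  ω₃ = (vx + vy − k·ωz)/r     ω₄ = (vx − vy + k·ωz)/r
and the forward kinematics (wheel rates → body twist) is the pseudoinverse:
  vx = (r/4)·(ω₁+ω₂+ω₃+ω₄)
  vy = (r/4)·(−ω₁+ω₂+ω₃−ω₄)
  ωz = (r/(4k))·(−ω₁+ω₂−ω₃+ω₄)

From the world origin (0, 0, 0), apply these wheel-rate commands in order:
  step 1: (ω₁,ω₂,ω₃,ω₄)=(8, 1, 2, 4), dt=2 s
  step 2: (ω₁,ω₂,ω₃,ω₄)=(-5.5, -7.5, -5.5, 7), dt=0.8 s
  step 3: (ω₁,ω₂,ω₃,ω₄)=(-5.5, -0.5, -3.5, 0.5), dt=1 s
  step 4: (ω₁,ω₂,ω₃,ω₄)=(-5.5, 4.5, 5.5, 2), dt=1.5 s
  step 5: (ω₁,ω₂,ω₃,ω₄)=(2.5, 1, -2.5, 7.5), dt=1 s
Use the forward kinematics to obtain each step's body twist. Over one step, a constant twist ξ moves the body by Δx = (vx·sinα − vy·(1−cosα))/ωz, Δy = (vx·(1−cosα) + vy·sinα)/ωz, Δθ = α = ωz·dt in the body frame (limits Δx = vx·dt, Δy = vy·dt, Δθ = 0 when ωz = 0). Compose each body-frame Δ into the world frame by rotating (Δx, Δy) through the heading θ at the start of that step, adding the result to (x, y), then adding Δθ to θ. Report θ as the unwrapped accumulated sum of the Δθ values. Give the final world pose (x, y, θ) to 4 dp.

(0.1084, -0.1124, 1.6031)

step 1: ξ=(vx,vy,ωz)=(0.2250, -0.1350, -0.3125), dt=2.0 → body Δ=(0.3396, -0.3889, -0.6250) → world pose (0.3396, -0.3889, -0.6250)
step 2: ξ=(vx,vy,ωz)=(-0.1725, -0.2175, 0.6562), dt=0.8 → body Δ=(-0.0871, -0.2015, 0.5250) → world pose (0.1511, -0.5013, -0.1000)
step 3: ξ=(vx,vy,ωz)=(-0.1350, 0.0150, 0.5625), dt=1.0 → body Δ=(-0.1321, -0.0228, 0.5625) → world pose (0.0173, -0.5108, 0.4625)
step 4: ξ=(vx,vy,ωz)=(0.0975, 0.2025, 0.4062), dt=1.5 → body Δ=(0.0476, 0.3285, 0.6094) → world pose (-0.0866, -0.1955, 1.0719)
step 5: ξ=(vx,vy,ωz)=(0.1275, -0.1725, 0.5312), dt=1.0 → body Δ=(0.1663, -0.1314, 0.5312) → world pose (0.1084, -0.1124, 1.6031)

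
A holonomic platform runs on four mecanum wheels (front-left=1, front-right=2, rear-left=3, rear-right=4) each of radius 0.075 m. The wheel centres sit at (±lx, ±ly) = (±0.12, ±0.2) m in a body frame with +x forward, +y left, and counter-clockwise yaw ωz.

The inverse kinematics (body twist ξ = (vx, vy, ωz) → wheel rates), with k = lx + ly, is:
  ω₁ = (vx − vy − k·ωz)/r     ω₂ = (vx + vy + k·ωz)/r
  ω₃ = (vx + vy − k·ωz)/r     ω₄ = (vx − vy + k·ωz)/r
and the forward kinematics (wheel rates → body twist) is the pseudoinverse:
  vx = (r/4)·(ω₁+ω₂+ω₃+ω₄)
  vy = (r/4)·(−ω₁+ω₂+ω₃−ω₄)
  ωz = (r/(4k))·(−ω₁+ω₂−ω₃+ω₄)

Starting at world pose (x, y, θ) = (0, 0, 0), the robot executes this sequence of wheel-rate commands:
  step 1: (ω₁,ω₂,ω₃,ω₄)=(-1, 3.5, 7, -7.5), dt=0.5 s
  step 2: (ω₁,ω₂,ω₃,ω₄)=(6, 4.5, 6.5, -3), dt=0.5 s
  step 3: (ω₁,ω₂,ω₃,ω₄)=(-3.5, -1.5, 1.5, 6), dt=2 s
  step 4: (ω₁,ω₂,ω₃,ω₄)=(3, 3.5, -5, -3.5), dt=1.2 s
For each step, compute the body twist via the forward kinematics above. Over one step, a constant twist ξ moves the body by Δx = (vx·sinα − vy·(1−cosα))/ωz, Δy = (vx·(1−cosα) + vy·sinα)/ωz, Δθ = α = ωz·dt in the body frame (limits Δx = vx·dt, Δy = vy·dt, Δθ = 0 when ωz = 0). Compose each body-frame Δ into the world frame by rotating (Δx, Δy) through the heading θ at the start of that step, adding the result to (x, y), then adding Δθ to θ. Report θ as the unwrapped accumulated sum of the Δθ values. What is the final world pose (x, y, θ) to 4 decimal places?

(0.2233, 0.0408, 0.2871)

step 1: ξ=(vx,vy,ωz)=(0.0375, 0.3563, -0.5859), dt=0.5 → body Δ=(0.0444, 0.1729, -0.2930) → world pose (0.0444, 0.1729, -0.2930)
step 2: ξ=(vx,vy,ωz)=(0.2625, 0.1500, -0.6445), dt=0.5 → body Δ=(0.1410, 0.0527, -0.3223) → world pose (0.1946, 0.1826, -0.6152)
step 3: ξ=(vx,vy,ωz)=(0.0469, -0.0469, 0.3809), dt=2.0 → body Δ=(0.1190, -0.0509, 0.7617) → world pose (0.2623, 0.0724, 0.1465)
step 4: ξ=(vx,vy,ωz)=(-0.0375, -0.0187, 0.1172), dt=1.2 → body Δ=(-0.0433, -0.0256, 0.1406) → world pose (0.2233, 0.0408, 0.2871)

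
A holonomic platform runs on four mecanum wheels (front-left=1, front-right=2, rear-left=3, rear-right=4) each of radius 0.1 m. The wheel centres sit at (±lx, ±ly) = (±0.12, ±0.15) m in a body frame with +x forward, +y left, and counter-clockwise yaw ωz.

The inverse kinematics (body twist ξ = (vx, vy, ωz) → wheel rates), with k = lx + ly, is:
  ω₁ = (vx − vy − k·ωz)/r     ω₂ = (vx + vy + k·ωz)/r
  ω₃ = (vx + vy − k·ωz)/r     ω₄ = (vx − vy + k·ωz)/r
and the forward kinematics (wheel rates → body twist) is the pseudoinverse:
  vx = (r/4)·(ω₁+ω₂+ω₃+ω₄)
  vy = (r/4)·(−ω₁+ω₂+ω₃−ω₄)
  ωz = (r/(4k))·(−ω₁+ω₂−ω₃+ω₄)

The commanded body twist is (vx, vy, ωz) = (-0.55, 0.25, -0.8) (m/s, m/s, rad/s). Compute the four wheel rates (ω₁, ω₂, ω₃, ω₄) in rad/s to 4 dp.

(-5.8400, -5.1600, -0.8400, -10.1600)

k = lx + ly = 0.12 + 0.15 = 0.2700;  k·ωz = 0.2700·-0.8 = -0.2160
ω₁ (FL) = (vx − vy − k·ωz)/r = -0.5840/0.1 = -5.8400
ω₂ (FR) = (vx + vy + k·ωz)/r = -0.5160/0.1 = -5.1600
ω₃ (RL) = (vx + vy − k·ωz)/r = -0.0840/0.1 = -0.8400
ω₄ (RR) = (vx − vy + k·ωz)/r = -1.0160/0.1 = -10.1600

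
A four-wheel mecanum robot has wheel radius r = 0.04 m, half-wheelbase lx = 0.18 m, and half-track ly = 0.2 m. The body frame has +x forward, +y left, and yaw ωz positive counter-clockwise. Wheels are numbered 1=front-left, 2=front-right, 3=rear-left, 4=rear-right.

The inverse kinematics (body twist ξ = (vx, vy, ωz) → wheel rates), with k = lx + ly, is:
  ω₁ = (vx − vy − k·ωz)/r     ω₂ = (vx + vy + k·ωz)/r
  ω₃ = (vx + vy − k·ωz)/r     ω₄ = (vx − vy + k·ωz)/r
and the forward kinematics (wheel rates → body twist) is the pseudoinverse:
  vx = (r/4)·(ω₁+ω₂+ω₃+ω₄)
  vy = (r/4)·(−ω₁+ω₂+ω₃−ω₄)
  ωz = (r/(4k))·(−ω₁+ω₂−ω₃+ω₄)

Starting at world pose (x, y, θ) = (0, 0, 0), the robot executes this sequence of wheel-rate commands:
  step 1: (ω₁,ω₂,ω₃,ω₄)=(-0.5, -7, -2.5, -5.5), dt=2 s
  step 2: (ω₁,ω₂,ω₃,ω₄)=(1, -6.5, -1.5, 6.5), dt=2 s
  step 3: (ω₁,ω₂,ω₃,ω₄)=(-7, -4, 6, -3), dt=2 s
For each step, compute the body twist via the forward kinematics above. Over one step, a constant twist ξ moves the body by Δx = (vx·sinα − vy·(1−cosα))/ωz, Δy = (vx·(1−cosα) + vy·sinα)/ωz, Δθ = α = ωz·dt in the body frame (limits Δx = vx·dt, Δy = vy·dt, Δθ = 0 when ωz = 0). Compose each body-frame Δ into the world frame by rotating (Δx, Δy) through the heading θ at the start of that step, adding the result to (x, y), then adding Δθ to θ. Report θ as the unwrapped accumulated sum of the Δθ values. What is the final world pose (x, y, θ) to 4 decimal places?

step 1: ξ=(vx,vy,ωz)=(-0.1550, -0.0350, -0.2500), dt=2.0 → body Δ=(-0.3144, 0.0088, -0.5000) → world pose (-0.3144, 0.0088, -0.5000)
step 2: ξ=(vx,vy,ωz)=(-0.0050, -0.1550, 0.0132), dt=2.0 → body Δ=(-0.0059, -0.3101, 0.0263) → world pose (-0.4682, -0.2605, -0.4737)
step 3: ξ=(vx,vy,ωz)=(-0.0800, 0.1200, -0.1579), dt=2.0 → body Δ=(-0.1198, 0.2611, -0.3158) → world pose (-0.4557, 0.0265, -0.7895)

(-0.4557, 0.0265, -0.7895)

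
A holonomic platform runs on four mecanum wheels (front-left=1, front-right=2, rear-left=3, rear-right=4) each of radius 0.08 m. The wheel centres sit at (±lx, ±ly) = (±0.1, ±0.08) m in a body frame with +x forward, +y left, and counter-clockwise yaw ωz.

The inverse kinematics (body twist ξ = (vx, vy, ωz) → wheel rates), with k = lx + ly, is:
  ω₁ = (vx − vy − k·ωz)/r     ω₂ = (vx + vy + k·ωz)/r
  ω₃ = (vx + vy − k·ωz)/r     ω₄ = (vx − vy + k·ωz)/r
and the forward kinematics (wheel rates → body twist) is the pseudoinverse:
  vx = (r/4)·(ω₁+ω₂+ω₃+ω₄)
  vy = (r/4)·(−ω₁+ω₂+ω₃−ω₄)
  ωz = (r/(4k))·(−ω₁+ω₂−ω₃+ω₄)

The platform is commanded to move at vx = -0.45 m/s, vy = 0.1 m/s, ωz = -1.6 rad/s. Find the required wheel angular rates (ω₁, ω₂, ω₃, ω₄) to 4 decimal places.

(-3.2750, -7.9750, -0.7750, -10.4750)

k = lx + ly = 0.1 + 0.08 = 0.1800;  k·ωz = 0.1800·-1.6 = -0.2880
ω₁ (FL) = (vx − vy − k·ωz)/r = -0.2620/0.08 = -3.2750
ω₂ (FR) = (vx + vy + k·ωz)/r = -0.6380/0.08 = -7.9750
ω₃ (RL) = (vx + vy − k·ωz)/r = -0.0620/0.08 = -0.7750
ω₄ (RR) = (vx − vy + k·ωz)/r = -0.8380/0.08 = -10.4750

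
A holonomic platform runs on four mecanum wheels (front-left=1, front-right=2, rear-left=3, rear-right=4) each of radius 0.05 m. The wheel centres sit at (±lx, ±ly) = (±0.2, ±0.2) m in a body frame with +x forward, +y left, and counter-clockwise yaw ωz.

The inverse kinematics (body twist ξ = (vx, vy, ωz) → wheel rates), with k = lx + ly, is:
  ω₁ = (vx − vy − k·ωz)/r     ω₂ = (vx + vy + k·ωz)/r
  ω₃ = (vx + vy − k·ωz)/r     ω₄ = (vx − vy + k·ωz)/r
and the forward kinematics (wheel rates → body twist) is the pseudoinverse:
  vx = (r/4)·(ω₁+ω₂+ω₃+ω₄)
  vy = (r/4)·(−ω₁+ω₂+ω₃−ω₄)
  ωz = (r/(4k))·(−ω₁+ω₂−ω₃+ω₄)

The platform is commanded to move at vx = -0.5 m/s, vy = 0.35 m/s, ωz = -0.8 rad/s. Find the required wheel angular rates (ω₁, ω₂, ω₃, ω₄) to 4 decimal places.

k = lx + ly = 0.2 + 0.2 = 0.4000;  k·ωz = 0.4000·-0.8 = -0.3200
ω₁ (FL) = (vx − vy − k·ωz)/r = -0.5300/0.05 = -10.6000
ω₂ (FR) = (vx + vy + k·ωz)/r = -0.4700/0.05 = -9.4000
ω₃ (RL) = (vx + vy − k·ωz)/r = 0.1700/0.05 = 3.4000
ω₄ (RR) = (vx − vy + k·ωz)/r = -1.1700/0.05 = -23.4000

(-10.6000, -9.4000, 3.4000, -23.4000)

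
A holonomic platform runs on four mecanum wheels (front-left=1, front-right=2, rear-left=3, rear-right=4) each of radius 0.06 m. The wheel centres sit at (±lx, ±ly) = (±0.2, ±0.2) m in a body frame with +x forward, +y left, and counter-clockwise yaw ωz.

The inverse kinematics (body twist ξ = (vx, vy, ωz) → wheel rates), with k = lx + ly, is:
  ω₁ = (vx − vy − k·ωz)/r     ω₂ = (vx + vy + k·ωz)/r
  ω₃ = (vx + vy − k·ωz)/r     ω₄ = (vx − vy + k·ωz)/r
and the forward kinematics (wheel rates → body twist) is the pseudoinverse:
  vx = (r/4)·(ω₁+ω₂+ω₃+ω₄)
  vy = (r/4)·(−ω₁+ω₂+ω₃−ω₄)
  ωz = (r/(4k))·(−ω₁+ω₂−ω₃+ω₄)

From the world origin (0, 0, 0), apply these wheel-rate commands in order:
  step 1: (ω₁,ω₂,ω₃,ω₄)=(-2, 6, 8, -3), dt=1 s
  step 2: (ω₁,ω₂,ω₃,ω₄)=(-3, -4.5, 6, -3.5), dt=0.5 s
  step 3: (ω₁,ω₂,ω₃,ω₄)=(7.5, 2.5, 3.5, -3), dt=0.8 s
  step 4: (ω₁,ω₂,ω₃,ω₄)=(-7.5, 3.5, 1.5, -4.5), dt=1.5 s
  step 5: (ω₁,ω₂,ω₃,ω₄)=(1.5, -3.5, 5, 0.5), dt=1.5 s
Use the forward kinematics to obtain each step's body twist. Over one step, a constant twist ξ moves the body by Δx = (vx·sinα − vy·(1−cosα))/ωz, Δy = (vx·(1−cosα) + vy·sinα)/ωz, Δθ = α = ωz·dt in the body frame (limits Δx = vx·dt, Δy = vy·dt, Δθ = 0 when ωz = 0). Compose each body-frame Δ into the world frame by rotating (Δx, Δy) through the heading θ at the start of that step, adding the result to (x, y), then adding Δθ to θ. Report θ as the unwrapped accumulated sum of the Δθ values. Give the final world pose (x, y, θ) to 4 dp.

step 1: ξ=(vx,vy,ωz)=(0.1350, 0.2850, -0.1125), dt=1.0 → body Δ=(0.1507, 0.2768, -0.1125) → world pose (0.1507, 0.2768, -0.1125)
step 2: ξ=(vx,vy,ωz)=(-0.0750, 0.1200, -0.4125), dt=0.5 → body Δ=(-0.0311, 0.0634, -0.2062) → world pose (0.1270, 0.3433, -0.3187)
step 3: ξ=(vx,vy,ωz)=(0.1575, 0.0225, -0.4313), dt=0.8 → body Δ=(0.1266, -0.0039, -0.3450) → world pose (0.2460, 0.3000, -0.6638)
step 4: ξ=(vx,vy,ωz)=(-0.1050, 0.2550, 0.1875), dt=1.5 → body Δ=(-0.2089, 0.3555, 0.2813) → world pose (0.3005, 0.7087, -0.3825)
step 5: ξ=(vx,vy,ωz)=(0.0525, -0.0075, -0.3563), dt=1.5 → body Δ=(0.0721, -0.0313, -0.5344) → world pose (0.3557, 0.6527, -0.9169)

(0.3557, 0.6527, -0.9169)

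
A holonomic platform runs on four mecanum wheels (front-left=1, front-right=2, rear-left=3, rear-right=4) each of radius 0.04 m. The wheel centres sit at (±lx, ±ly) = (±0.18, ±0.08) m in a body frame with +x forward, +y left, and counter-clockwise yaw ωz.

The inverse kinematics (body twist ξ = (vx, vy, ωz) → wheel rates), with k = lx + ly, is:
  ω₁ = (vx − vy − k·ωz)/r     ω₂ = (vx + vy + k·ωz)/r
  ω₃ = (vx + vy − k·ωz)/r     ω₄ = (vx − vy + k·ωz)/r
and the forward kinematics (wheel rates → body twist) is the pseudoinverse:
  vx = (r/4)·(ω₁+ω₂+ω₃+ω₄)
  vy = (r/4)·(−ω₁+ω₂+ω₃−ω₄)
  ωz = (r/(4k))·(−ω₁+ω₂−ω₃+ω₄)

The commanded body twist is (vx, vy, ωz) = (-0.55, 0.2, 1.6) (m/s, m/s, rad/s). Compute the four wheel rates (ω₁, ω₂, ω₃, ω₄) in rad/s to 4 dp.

k = lx + ly = 0.18 + 0.08 = 0.2600;  k·ωz = 0.2600·1.6 = 0.4160
ω₁ (FL) = (vx − vy − k·ωz)/r = -1.1660/0.04 = -29.1500
ω₂ (FR) = (vx + vy + k·ωz)/r = 0.0660/0.04 = 1.6500
ω₃ (RL) = (vx + vy − k·ωz)/r = -0.7660/0.04 = -19.1500
ω₄ (RR) = (vx − vy + k·ωz)/r = -0.3340/0.04 = -8.3500

(-29.1500, 1.6500, -19.1500, -8.3500)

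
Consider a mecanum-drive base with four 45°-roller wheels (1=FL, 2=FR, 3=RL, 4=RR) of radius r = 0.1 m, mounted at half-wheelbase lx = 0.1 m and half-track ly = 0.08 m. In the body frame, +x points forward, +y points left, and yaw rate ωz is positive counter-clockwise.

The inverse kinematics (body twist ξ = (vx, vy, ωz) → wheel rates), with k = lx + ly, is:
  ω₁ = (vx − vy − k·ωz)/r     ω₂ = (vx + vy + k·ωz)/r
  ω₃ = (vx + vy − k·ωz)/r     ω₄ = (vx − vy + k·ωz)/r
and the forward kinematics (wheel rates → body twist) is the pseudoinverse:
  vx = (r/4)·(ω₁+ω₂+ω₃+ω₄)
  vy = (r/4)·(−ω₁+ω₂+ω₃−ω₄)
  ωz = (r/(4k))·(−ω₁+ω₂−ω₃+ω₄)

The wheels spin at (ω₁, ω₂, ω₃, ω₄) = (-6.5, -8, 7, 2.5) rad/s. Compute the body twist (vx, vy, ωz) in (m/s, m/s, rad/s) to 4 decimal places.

(-0.1250, 0.0750, -0.8333)

k = lx + ly = 0.1 + 0.08 = 0.1800
ω₁+ω₂+ω₃+ω₄ = -5.0000  →  vx = (0.1/4)·-5.0000 = -0.1250
−ω₁+ω₂+ω₃−ω₄ = 3.0000  →  vy = (0.1/4)·3.0000 = 0.0750
−ω₁+ω₂−ω₃+ω₄ = -6.0000  →  ωz = (0.1/0.7200)·-6.0000 = -0.8333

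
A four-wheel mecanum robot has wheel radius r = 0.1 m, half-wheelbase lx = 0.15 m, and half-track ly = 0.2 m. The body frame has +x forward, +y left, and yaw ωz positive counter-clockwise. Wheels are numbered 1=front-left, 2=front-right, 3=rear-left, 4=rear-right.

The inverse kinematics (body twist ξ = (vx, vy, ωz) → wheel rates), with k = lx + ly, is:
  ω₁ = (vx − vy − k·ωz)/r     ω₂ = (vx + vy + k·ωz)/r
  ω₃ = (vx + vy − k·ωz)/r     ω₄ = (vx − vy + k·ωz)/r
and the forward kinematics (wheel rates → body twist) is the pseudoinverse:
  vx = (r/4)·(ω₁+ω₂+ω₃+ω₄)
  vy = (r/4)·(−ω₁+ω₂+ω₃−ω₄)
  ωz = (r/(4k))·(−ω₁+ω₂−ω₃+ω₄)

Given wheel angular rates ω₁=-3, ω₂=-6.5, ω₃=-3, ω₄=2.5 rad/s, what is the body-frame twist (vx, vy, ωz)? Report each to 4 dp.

k = lx + ly = 0.15 + 0.2 = 0.3500
ω₁+ω₂+ω₃+ω₄ = -10.0000  →  vx = (0.1/4)·-10.0000 = -0.2500
−ω₁+ω₂+ω₃−ω₄ = -9.0000  →  vy = (0.1/4)·-9.0000 = -0.2250
−ω₁+ω₂−ω₃+ω₄ = 2.0000  →  ωz = (0.1/1.4000)·2.0000 = 0.1429

(-0.2500, -0.2250, 0.1429)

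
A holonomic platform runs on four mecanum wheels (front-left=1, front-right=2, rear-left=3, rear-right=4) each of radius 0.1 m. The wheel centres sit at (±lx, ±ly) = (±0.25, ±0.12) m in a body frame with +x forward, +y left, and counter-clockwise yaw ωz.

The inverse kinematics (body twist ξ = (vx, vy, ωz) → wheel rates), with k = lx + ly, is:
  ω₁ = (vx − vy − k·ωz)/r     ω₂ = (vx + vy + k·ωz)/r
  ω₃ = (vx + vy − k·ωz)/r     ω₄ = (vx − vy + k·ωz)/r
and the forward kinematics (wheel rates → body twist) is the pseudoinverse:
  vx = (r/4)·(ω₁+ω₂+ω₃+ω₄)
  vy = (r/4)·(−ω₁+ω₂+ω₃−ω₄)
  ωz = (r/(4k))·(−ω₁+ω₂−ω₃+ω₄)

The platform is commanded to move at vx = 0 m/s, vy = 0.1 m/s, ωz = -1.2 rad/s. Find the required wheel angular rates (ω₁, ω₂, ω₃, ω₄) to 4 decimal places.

k = lx + ly = 0.25 + 0.12 = 0.3700;  k·ωz = 0.3700·-1.2 = -0.4440
ω₁ (FL) = (vx − vy − k·ωz)/r = 0.3440/0.1 = 3.4400
ω₂ (FR) = (vx + vy + k·ωz)/r = -0.3440/0.1 = -3.4400
ω₃ (RL) = (vx + vy − k·ωz)/r = 0.5440/0.1 = 5.4400
ω₄ (RR) = (vx − vy + k·ωz)/r = -0.5440/0.1 = -5.4400

(3.4400, -3.4400, 5.4400, -5.4400)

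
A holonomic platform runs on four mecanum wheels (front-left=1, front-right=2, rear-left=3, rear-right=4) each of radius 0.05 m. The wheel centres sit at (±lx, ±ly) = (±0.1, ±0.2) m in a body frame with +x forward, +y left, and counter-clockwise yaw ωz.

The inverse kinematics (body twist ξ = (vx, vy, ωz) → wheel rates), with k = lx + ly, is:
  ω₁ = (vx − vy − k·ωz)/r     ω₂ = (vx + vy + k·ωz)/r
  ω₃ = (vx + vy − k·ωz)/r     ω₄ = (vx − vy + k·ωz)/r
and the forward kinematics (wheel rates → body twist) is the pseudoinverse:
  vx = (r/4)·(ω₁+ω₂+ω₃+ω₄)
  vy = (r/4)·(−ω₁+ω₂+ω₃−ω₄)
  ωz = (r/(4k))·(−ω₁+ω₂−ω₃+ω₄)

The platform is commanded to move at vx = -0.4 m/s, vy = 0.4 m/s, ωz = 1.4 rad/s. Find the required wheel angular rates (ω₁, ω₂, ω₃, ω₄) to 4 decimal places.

(-24.4000, 8.4000, -8.4000, -7.6000)

k = lx + ly = 0.1 + 0.2 = 0.3000;  k·ωz = 0.3000·1.4 = 0.4200
ω₁ (FL) = (vx − vy − k·ωz)/r = -1.2200/0.05 = -24.4000
ω₂ (FR) = (vx + vy + k·ωz)/r = 0.4200/0.05 = 8.4000
ω₃ (RL) = (vx + vy − k·ωz)/r = -0.4200/0.05 = -8.4000
ω₄ (RR) = (vx − vy + k·ωz)/r = -0.3800/0.05 = -7.6000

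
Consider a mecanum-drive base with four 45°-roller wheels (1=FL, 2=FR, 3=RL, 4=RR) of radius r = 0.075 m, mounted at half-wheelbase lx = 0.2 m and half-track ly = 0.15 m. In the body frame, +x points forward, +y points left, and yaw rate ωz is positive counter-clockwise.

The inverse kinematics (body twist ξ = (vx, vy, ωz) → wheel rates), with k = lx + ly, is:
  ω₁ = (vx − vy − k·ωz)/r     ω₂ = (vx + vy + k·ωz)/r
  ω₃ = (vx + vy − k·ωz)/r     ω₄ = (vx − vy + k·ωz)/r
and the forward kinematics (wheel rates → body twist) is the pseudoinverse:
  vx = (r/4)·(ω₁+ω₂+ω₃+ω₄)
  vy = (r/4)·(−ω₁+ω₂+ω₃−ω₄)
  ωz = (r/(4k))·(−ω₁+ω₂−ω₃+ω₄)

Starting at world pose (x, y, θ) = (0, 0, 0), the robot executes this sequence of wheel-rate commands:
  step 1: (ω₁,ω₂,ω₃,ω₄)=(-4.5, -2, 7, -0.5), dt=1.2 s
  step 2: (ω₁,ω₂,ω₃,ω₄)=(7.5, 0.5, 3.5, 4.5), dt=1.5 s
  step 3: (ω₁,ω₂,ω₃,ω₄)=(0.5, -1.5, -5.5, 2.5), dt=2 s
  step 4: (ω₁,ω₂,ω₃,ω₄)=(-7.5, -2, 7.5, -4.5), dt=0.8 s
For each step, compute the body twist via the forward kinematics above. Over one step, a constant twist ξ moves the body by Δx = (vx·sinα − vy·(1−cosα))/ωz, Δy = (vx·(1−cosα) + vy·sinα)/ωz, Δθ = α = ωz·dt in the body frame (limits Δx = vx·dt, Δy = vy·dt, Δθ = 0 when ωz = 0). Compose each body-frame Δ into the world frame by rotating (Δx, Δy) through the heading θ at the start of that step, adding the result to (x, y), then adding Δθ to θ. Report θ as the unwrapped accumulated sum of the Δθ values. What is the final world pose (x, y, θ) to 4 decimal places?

step 1: ξ=(vx,vy,ωz)=(0.0000, 0.1875, -0.2679), dt=1.2 → body Δ=(0.0359, 0.2211, -0.3214) → world pose (0.0359, 0.2211, -0.3214)
step 2: ξ=(vx,vy,ωz)=(0.3000, -0.1500, -0.3214), dt=1.5 → body Δ=(0.3796, -0.3228, -0.4821) → world pose (0.2940, -0.2050, -0.8036)
step 3: ξ=(vx,vy,ωz)=(-0.0750, -0.1875, 0.3214), dt=2.0 → body Δ=(-0.0234, -0.3963, 0.6429) → world pose (-0.0075, -0.4632, -0.1607)
step 4: ξ=(vx,vy,ωz)=(-0.1219, 0.3281, -0.3482), dt=0.8 → body Δ=(-0.0599, 0.2726, -0.2786) → world pose (-0.0230, -0.1845, -0.4393)

(-0.0230, -0.1845, -0.4393)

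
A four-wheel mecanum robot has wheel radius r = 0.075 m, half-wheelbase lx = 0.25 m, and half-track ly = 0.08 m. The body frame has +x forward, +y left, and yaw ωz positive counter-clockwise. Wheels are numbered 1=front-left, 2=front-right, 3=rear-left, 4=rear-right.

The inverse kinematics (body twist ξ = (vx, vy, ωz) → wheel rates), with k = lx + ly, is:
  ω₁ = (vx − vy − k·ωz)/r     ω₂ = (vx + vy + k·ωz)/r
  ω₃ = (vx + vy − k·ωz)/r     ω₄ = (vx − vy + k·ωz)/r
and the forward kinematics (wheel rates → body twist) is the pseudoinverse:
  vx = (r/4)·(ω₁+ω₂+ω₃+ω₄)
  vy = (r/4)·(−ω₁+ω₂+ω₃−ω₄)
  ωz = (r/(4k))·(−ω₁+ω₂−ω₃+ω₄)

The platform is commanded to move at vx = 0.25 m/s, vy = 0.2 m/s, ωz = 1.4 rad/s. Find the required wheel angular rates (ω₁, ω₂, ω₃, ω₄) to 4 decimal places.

(-5.4933, 12.1600, -0.1600, 6.8267)

k = lx + ly = 0.25 + 0.08 = 0.3300;  k·ωz = 0.3300·1.4 = 0.4620
ω₁ (FL) = (vx − vy − k·ωz)/r = -0.4120/0.075 = -5.4933
ω₂ (FR) = (vx + vy + k·ωz)/r = 0.9120/0.075 = 12.1600
ω₃ (RL) = (vx + vy − k·ωz)/r = -0.0120/0.075 = -0.1600
ω₄ (RR) = (vx − vy + k·ωz)/r = 0.5120/0.075 = 6.8267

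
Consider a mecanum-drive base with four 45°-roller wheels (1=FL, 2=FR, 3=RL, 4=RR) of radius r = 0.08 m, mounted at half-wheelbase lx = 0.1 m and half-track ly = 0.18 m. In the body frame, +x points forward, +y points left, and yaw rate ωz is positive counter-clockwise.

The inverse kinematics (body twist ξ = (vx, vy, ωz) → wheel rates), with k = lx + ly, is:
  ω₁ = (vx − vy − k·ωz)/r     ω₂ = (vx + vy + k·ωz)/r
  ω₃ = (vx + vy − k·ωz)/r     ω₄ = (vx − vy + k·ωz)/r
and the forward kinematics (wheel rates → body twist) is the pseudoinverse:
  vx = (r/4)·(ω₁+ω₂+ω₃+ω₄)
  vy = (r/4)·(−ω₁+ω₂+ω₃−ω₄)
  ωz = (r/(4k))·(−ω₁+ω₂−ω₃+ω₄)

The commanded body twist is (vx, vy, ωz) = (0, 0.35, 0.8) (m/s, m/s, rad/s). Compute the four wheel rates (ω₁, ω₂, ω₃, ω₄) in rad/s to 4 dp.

k = lx + ly = 0.1 + 0.18 = 0.2800;  k·ωz = 0.2800·0.8 = 0.2240
ω₁ (FL) = (vx − vy − k·ωz)/r = -0.5740/0.08 = -7.1750
ω₂ (FR) = (vx + vy + k·ωz)/r = 0.5740/0.08 = 7.1750
ω₃ (RL) = (vx + vy − k·ωz)/r = 0.1260/0.08 = 1.5750
ω₄ (RR) = (vx − vy + k·ωz)/r = -0.1260/0.08 = -1.5750

(-7.1750, 7.1750, 1.5750, -1.5750)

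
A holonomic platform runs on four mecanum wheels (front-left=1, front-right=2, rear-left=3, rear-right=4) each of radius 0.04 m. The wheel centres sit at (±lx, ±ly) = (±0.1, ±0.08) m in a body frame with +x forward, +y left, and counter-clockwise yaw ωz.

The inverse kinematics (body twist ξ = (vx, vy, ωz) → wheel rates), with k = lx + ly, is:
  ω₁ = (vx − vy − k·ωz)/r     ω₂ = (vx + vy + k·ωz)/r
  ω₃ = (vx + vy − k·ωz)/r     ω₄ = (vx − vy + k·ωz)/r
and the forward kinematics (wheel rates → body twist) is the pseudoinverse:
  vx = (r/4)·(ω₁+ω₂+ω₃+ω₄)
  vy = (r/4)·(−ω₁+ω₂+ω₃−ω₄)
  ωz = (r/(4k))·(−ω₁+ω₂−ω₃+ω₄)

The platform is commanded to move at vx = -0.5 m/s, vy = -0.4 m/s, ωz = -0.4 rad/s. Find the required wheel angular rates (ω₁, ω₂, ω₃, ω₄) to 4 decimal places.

k = lx + ly = 0.1 + 0.08 = 0.1800;  k·ωz = 0.1800·-0.4 = -0.0720
ω₁ (FL) = (vx − vy − k·ωz)/r = -0.0280/0.04 = -0.7000
ω₂ (FR) = (vx + vy + k·ωz)/r = -0.9720/0.04 = -24.3000
ω₃ (RL) = (vx + vy − k·ωz)/r = -0.8280/0.04 = -20.7000
ω₄ (RR) = (vx − vy + k·ωz)/r = -0.1720/0.04 = -4.3000

(-0.7000, -24.3000, -20.7000, -4.3000)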